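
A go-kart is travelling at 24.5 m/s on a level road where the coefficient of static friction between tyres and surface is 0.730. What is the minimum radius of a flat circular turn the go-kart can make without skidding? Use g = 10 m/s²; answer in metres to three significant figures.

82.2 m

At the limit, μ_s m g = m v²/r, so r_min = v²/(μ_s g) = (24.5)²/(0.730 × 10.0) = 600.2/7.300 = 82.23 m.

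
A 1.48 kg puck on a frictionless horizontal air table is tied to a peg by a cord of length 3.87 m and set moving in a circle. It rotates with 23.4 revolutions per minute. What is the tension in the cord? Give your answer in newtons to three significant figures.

34.4 N

ω = 23.4 rev/min × 2π/60 = 2.450 rad/s, so v = ωr = 2.450 × 3.87 = 9.483 m/s.
The tension is the only horizontal force, so it supplies the full centripetal force: T = m v²/r = 1.48 × (9.483)²/3.87 = 1.48 × 89.93/3.87 = 34.39 N.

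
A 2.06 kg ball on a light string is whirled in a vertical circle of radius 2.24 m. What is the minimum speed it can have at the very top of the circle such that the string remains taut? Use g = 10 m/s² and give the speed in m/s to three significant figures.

At the highest point the centre is directly below, so both the weight and T act inward: T + mg = mv²/r.
At minimum speed T → 0, so mg = mv_min²/r ⇒ v_min = √(g r) = √(10.0 × 2.24) = 4.733 m/s.

4.73 m/s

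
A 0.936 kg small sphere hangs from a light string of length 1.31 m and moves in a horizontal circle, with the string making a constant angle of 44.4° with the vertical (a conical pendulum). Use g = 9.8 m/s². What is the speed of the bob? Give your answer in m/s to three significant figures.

2.97 m/s

The radius of the circle is r = L sinθ = 1.31 × sin 44.4° = 0.9166 m.
Horizontally T sinθ = mv²/r and vertically T cosθ = mg, so tanθ = v²/(rg).
v = √(r g tanθ) = √(0.9166 × 9.8 × 0.9793) = √8.796 = 2.966 m/s.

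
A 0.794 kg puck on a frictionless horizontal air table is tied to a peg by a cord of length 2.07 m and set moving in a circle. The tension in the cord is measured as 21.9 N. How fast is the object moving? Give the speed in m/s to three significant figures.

7.56 m/s

T = m v²/r ⇒ v = √(T r / m) = √(21.9 × 2.07 / 0.794) = √57.09 = 7.556 m/s.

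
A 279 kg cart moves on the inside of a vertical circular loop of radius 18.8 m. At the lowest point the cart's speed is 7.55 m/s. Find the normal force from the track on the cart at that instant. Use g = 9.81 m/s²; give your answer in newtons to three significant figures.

At the lowest point, N points up (toward the centre) and the weight mg points down (away from the centre), so the net inward force is N − mg = mv²/r.
N = m(v²/r + g) = 279 × ((7.55)²/18.8 + 9.81) = 279 × (3.032 + 9.81) = 279 × 12.84 = 3583 N.

3580 N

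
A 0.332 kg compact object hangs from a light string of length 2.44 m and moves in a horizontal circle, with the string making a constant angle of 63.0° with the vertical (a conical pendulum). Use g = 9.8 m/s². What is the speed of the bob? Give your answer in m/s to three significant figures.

The radius of the circle is r = L sinθ = 2.44 × sin 63.0° = 2.174 m.
Horizontally T sinθ = mv²/r and vertically T cosθ = mg, so tanθ = v²/(rg).
v = √(r g tanθ) = √(2.174 × 9.8 × 1.963) = √41.81 = 6.466 m/s.

6.47 m/s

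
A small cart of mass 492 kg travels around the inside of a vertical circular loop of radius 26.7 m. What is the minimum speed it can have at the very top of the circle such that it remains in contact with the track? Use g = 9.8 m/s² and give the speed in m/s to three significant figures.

At the top, both weight mg and N point toward the centre: N + mg = mv²/r.
At minimum speed N → 0, so mg = mv_min²/r ⇒ v_min = √(g r) = √(9.8 × 26.7) = 16.18 m/s.

16.2 m/s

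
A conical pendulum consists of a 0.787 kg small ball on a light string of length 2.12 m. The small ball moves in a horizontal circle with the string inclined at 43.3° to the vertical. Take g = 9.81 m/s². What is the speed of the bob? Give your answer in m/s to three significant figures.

3.67 m/s

The radius of the circle is r = L sinθ = 2.12 × sin 43.3° = 1.454 m.
Horizontally T sinθ = mv²/r and vertically T cosθ = mg, so tanθ = v²/(rg).
v = √(r g tanθ) = √(1.454 × 9.81 × 0.9424) = √13.44 = 3.666 m/s.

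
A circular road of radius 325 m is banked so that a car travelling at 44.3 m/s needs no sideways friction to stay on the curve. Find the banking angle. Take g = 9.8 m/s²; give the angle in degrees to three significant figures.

For a frictionless banked turn: horizontally N sinθ = mv²/r and vertically N cosθ = mg.
Dividing: tanθ = v²/(r g) = (44.3)²/(325 × 9.8) = 1962/3185 = 0.6162.
θ = arctan(0.6162) = 31.64°.

31.6°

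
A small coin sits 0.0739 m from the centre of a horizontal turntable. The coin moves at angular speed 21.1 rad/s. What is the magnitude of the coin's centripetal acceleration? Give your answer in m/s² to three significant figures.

v = ωr = 21.1 × 0.0739 = 1.559 m/s.
a_c = v²/r = (1.559)²/0.0739 = 2.431/0.0739 = 32.90 m/s².

32.9 m/s²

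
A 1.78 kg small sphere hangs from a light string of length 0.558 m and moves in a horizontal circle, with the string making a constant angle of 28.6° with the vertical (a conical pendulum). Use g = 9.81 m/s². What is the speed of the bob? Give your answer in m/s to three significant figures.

The radius of the circle is r = L sinθ = 0.558 × sin 28.6° = 0.2671 m.
Horizontally T sinθ = mv²/r and vertically T cosθ = mg, so tanθ = v²/(rg).
v = √(r g tanθ) = √(0.2671 × 9.81 × 0.5452) = √1.429 = 1.195 m/s.

1.20 m/s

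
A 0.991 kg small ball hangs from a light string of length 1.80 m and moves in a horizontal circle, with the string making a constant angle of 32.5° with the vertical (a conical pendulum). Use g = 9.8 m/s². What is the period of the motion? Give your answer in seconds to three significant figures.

2.47 s

r = L sinθ = 0.9671 m. From T sinθ = mω²r and T cosθ = mg: tanθ = ω²r/g, so ω² = g tanθ / r = g/(L cosθ).
ω = √(g/(L cosθ)) = √(9.8/(1.80 × 0.8434)) = √6.455 = 2.541 rad/s.
Period = 2π/ω = 2.473 s.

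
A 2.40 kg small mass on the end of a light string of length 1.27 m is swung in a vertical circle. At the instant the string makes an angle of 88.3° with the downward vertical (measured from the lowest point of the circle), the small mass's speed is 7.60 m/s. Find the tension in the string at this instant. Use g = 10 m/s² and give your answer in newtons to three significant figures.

Take the radial direction toward the centre of the circle as positive. The component of the weight along the string toward the centre is −mg cos φ (φ measured from the bottom), so Newton's second law along the string gives T − mg cos φ = m v²/r.
cos 88.3° = 0.02967, so T = m(v²/r + g cos φ) = 2.40 × ((7.60)²/1.27 + 10.0 × 0.02967) = 2.40 × (45.48 + (0.2967)) = 2.40 × 45.78 = 109.9 N.

110 N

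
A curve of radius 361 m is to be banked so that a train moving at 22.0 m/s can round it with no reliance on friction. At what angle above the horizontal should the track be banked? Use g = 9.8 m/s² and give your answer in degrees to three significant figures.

For a frictionless banked turn: horizontally N sinθ = mv²/r and vertically N cosθ = mg.
Dividing: tanθ = v²/(r g) = (22.0)²/(361 × 9.8) = 484.0/3538 = 0.1368.
θ = arctan(0.1368) = 7.790°.

7.79°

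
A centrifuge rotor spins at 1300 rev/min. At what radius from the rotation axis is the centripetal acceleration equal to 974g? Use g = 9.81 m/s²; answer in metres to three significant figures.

ω = 1300 rev/min × 2π/60 = 136.1 rad/s.
a_c = ω²r = 974g ⇒ r = 974 × 9.81 / (136.1)² = 9555/18530 = 0.5156 m.

0.516 m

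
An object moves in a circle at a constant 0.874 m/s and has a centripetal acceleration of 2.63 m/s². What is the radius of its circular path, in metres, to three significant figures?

0.290 m

a_c = v²/r ⇒ r = v²/a_c = (0.874)²/2.63 = 0.7639/2.63 = 0.2904 m.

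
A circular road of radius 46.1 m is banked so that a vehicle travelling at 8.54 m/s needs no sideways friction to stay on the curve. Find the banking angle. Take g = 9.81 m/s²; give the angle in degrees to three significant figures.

For a frictionless banked turn: horizontally N sinθ = mv²/r and vertically N cosθ = mg.
Dividing: tanθ = v²/(r g) = (8.54)²/(46.1 × 9.81) = 72.93/452.2 = 0.1613.
θ = arctan(0.1613) = 9.161°.

9.16°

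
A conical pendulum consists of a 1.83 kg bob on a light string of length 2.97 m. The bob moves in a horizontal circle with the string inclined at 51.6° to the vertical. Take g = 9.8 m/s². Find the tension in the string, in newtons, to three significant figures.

Vertically the bob has no acceleration, so T cosθ = mg.
T = mg/cosθ = 1.83 × 9.8 / cos 51.6° = 17.93/0.6211 = 28.87 N.

28.9 N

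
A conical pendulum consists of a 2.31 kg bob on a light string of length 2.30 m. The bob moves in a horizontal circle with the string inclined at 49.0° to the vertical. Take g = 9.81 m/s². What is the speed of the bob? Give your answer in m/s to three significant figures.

The radius of the circle is r = L sinθ = 2.30 × sin 49.0° = 1.736 m.
Horizontally T sinθ = mv²/r and vertically T cosθ = mg, so tanθ = v²/(rg).
v = √(r g tanθ) = √(1.736 × 9.81 × 1.150) = √19.59 = 4.426 m/s.

4.43 m/s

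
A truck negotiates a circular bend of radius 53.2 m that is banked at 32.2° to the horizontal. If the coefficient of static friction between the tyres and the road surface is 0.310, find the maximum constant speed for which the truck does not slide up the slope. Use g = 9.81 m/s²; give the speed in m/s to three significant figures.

24.7 m/s

At the maximum speed, friction acts down the slope at its limiting value f = μN. Radially (horizontal, toward centre): N sinθ + μN cosθ = mv²/r. Vertically: N cosθ − μN sinθ = mg.
Dividing: v² = r g (sinθ + μcosθ)/(cosθ − μsinθ).
sinθ + μcosθ = 0.5329 + 0.310×0.8462 = 0.7952; cosθ − μsinθ = 0.8462 − 0.310×0.5329 = 0.6810.
v² = 53.2 × 9.81 × 0.7952/0.6810 = 609.4 m²/s², so v = 24.69 m/s.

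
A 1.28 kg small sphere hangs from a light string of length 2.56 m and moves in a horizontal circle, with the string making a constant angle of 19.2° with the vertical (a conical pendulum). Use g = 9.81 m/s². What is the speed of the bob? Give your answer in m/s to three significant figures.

1.70 m/s

The radius of the circle is r = L sinθ = 2.56 × sin 19.2° = 0.8419 m.
Horizontally T sinθ = mv²/r and vertically T cosθ = mg, so tanθ = v²/(rg).
v = √(r g tanθ) = √(0.8419 × 9.81 × 0.3482) = √2.876 = 1.696 m/s.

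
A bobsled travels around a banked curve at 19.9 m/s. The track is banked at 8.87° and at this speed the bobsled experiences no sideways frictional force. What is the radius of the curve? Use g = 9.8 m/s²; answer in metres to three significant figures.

Frictionless banking: tanθ = v²/(rg), so r = v²/(g tanθ).
r = (19.9)²/(9.8 × tan 8.87°) = 396.0/(9.8 × 0.1561) = 396.0/1.529 = 258.9 m.

259 m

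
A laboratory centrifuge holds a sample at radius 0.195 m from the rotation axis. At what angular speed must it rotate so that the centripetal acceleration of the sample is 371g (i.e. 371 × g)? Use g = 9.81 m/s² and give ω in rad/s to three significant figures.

Centripetal acceleration a_c = ω²r. Setting ω²r = 371g:
ω = √(371g / r) = √(371 × 9.81 / 0.195) = √18660 = 136.6 rad/s.

137 rad/s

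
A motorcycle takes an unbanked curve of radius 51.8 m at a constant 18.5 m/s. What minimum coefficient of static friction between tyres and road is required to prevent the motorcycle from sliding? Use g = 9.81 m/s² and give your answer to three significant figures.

Friction provides the centripetal force: μ_s m g = m v²/r, so μ_s = v²/(g r) = (18.50)²/(9.81 × 51.8) = 342.2/508.2 = 0.6735.

0.674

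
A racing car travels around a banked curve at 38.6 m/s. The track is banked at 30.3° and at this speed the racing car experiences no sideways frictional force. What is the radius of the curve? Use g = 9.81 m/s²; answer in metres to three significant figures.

260 m

Frictionless banking: tanθ = v²/(rg), so r = v²/(g tanθ).
r = (38.6)²/(9.81 × tan 30.3°) = 1490/(9.81 × 0.5844) = 1490/5.733 = 259.9 m.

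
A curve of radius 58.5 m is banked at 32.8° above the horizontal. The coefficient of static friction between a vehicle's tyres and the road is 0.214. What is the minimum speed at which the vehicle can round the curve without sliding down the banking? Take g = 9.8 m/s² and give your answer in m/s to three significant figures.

14.7 m/s

At the minimum speed, friction acts up the slope at its limiting value f = μN. Radially (horizontal, toward centre): N sinθ − μN cosθ = mv²/r. Vertically: N cosθ + μN sinθ = mg.
Dividing: v² = r g (sinθ − μcosθ)/(cosθ + μsinθ).
sinθ − μcosθ = 0.5417 − 0.214×0.8406 = 0.3618; cosθ + μsinθ = 0.8406 + 0.214×0.5417 = 0.9565.
v² = 58.5 × 9.8 × 0.3618/0.9565 = 216.9 m²/s², so v = 14.73 m/s.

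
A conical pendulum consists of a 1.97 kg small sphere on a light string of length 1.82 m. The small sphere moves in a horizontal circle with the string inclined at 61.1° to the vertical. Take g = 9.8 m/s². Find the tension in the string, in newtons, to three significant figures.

Vertically the bob has no acceleration, so T cosθ = mg.
T = mg/cosθ = 1.97 × 9.8 / cos 61.1° = 19.31/0.4833 = 39.95 N.

39.9 N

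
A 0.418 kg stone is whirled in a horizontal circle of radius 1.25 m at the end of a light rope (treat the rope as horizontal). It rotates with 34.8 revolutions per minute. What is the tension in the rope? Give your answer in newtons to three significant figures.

6.94 N

ω = 34.8 rev/min × 2π/60 = 3.644 rad/s, so v = ωr = 3.644 × 1.25 = 4.555 m/s.
The tension is the only horizontal force, so it supplies the full centripetal force: T = m v²/r = 0.418 × (4.555)²/1.25 = 0.418 × 20.75/1.25 = 6.939 N.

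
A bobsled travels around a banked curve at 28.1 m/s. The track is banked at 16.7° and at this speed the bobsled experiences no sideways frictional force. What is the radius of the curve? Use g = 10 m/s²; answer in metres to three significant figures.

Frictionless banking: tanθ = v²/(rg), so r = v²/(g tanθ).
r = (28.1)²/(10.0 × tan 16.7°) = 789.6/(10.0 × 0.3000) = 789.6/3.000 = 263.2 m.

263 m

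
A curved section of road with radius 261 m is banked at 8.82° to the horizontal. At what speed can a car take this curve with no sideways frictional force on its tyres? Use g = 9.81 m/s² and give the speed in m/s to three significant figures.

19.9 m/s

On a frictionless banked curve, N sinθ = mv²/r and N cosθ = mg, so tanθ = v²/(rg).
v = √(r g tanθ) = √(261 × 9.81 × tan 8.82°) = √(261 × 9.81 × 0.1552) = √397.3 = 19.93 m/s.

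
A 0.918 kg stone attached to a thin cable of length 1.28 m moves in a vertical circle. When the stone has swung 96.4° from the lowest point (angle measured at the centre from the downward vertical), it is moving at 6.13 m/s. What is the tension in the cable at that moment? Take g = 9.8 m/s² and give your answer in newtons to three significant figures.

Take the radial direction toward the centre of the circle as positive. The component of the weight along the string toward the centre is −mg cos φ (φ measured from the bottom), so Newton's second law along the string gives T − mg cos φ = m v²/r.
cos 96.4° = -0.1115, so T = m(v²/r + g cos φ) = 0.918 × ((6.13)²/1.28 + 9.8 × -0.1115) = 0.918 × (29.36 + (-1.092)) = 0.918 × 28.26 = 25.95 N.

25.9 N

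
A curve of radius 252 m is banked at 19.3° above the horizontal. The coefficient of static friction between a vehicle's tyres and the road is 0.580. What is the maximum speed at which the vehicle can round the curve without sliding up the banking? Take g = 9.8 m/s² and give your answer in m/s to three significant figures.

At the maximum speed, friction acts down the slope at its limiting value f = μN. Radially (horizontal, toward centre): N sinθ + μN cosθ = mv²/r. Vertically: N cosθ − μN sinθ = mg.
Dividing: v² = r g (sinθ + μcosθ)/(cosθ − μsinθ).
sinθ + μcosθ = 0.3305 + 0.580×0.9438 = 0.8779; cosθ − μsinθ = 0.9438 − 0.580×0.3305 = 0.7521.
v² = 252 × 9.8 × 0.8779/0.7521 = 2883 m²/s², so v = 53.69 m/s.

53.7 m/s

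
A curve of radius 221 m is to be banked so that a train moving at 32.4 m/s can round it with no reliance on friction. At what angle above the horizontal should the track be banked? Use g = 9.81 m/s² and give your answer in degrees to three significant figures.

With no friction, the horizontal component of the normal force provides the centripetal force: N sinθ = mv²/r, while N cosθ = mg vertically.
Dividing: tanθ = v²/(r g) = (32.4)²/(221 × 9.81) = 1050/2168 = 0.4842.
θ = arctan(0.4842) = 25.84°.

25.8°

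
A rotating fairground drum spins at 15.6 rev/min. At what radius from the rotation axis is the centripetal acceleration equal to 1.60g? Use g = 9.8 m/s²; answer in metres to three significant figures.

5.88 m

ω = 15.6 rev/min × 2π/60 = 1.634 rad/s.
a_c = ω²r = 1.60g ⇒ r = 1.60 × 9.8 / (1.634)² = 15.68/2.669 = 5.875 m.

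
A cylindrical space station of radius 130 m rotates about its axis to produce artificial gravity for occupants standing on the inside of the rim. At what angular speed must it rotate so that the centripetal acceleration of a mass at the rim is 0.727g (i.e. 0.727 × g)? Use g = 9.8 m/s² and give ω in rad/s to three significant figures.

Centripetal acceleration a_c = ω²r. Setting ω²r = 0.727g:
ω = √(0.727g / r) = √(0.727 × 9.8 / 130) = √0.05480 = 0.2341 rad/s.

0.234 rad/s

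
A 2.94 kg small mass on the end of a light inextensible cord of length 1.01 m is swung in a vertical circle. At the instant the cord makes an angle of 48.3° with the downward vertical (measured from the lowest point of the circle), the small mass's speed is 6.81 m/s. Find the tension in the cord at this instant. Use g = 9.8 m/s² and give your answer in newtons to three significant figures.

154 N

Take the radial direction toward the centre of the circle as positive. The component of the weight along the string toward the centre is −mg cos φ (φ measured from the bottom), so Newton's second law along the string gives T − mg cos φ = m v²/r.
cos 48.3° = 0.6652, so T = m(v²/r + g cos φ) = 2.94 × ((6.81)²/1.01 + 9.8 × 0.6652) = 2.94 × (45.92 + (6.519)) = 2.94 × 52.44 = 154.2 N.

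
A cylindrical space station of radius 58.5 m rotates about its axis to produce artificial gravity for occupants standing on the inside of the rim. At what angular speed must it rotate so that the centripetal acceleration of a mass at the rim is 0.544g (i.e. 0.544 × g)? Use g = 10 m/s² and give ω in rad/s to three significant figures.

0.305 rad/s

Centripetal acceleration a_c = ω²r. Setting ω²r = 0.544g:
ω = √(0.544g / r) = √(0.544 × 10.0 / 58.5) = √0.09299 = 0.3049 rad/s.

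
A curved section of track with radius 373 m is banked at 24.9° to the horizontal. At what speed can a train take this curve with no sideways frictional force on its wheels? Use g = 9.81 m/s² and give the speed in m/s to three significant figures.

41.2 m/s

On a frictionless banked curve, N sinθ = mv²/r and N cosθ = mg, so tanθ = v²/(rg).
v = √(r g tanθ) = √(373 × 9.81 × tan 24.9°) = √(373 × 9.81 × 0.4642) = √1699 = 41.21 m/s.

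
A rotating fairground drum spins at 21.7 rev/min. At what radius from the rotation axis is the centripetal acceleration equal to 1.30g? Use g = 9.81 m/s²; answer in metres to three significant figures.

2.47 m

ω = 21.7 rev/min × 2π/60 = 2.272 rad/s.
a_c = ω²r = 1.30g ⇒ r = 1.30 × 9.81 / (2.272)² = 12.75/5.164 = 2.470 m.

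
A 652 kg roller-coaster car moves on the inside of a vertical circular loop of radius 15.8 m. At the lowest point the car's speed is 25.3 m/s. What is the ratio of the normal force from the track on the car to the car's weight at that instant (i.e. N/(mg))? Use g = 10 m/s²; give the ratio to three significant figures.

5.05

At the bottom, N − mg = mv²/r, so N = m(v²/r + g) and N/(mg) = v²/(rg) + 1 = (25.3)²/(15.8 × 10.0) + 1 = 4.051 + 1 = 5.051.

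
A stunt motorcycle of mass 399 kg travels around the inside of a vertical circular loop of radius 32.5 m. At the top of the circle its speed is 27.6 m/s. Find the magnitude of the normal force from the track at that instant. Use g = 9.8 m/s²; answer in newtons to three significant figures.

5440 N

At the top, both N and the weight mg point inward (toward the centre), so N + mg = mv²/r.
N = m(v²/r − g) = 399 × ((27.6)²/32.5 − 9.8) = 399 × (23.44 − 9.8) = 399 × 13.64 = 5442 N.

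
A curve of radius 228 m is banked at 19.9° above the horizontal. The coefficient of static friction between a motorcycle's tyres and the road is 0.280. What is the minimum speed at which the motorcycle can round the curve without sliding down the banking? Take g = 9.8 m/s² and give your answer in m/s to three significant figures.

At the minimum speed, friction acts up the slope at its limiting value f = μN. Radially (horizontal, toward centre): N sinθ − μN cosθ = mv²/r. Vertically: N cosθ + μN sinθ = mg.
Dividing: v² = r g (sinθ − μcosθ)/(cosθ + μsinθ).
sinθ − μcosθ = 0.3404 − 0.280×0.9403 = 0.07710; cosθ + μsinθ = 0.9403 + 0.280×0.3404 = 1.036.
v² = 228 × 9.8 × 0.07710/1.036 = 166.3 m²/s², so v = 12.90 m/s.

12.9 m/s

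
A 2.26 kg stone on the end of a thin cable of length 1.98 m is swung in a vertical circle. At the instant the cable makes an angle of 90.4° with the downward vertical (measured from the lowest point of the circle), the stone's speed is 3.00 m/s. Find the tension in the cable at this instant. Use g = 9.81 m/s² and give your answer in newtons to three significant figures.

Take the radial direction toward the centre of the circle as positive. The component of the weight along the string toward the centre is −mg cos φ (φ measured from the bottom), so Newton's second law along the string gives T − mg cos φ = m v²/r.
cos 90.4° = -0.006981, so T = m(v²/r + g cos φ) = 2.26 × ((3.00)²/1.98 + 9.81 × -0.006981) = 2.26 × (4.545 + (-0.06849)) = 2.26 × 4.477 = 10.12 N.

10.1 N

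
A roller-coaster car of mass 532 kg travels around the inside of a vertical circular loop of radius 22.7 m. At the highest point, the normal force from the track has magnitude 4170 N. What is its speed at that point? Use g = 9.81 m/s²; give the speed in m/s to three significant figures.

At the top, N + mg = mv²/r, so v = √(r(N/m + g)) = √(22.7 × (4170/532 + 9.81)) = √(22.7 × 17.65) = √400.6 = 20.02 m/s.

20.0 m/s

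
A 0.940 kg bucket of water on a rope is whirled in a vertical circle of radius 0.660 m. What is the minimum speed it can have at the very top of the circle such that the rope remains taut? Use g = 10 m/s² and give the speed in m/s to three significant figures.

2.57 m/s

At the highest point the centre is directly below, so both the weight and T act inward: T + mg = mv²/r.
At minimum speed T → 0, so mg = mv_min²/r ⇒ v_min = √(g r) = √(10.0 × 0.660) = 2.569 m/s.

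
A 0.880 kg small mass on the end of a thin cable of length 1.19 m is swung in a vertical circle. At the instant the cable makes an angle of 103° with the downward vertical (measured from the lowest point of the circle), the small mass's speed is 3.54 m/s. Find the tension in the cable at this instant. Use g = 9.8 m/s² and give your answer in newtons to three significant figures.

7.33 N

Take the radial direction toward the centre of the circle as positive. The component of the weight along the string toward the centre is −mg cos φ (φ measured from the bottom), so Newton's second law along the string gives T − mg cos φ = m v²/r.
cos 103° = -0.2250, so T = m(v²/r + g cos φ) = 0.880 × ((3.54)²/1.19 + 9.8 × -0.2250) = 0.880 × (10.53 + (-2.205)) = 0.880 × 8.326 = 7.327 N.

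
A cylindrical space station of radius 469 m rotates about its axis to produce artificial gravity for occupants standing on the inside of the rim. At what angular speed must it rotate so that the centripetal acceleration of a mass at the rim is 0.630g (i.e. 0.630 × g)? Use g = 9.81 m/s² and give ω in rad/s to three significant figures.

Centripetal acceleration a_c = ω²r. Setting ω²r = 0.630g:
ω = √(0.630g / r) = √(0.630 × 9.81 / 469) = √0.01318 = 0.1148 rad/s.

0.115 rad/s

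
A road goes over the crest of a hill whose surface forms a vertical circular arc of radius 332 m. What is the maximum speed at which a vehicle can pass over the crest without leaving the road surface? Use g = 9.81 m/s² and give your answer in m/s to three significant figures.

57.1 m/s

At the crest the centre of the circle is below the vehicle, so the net downward (centripetal) force is mg − N = mv²/r.
The vehicle leaves the road when N → 0, giving v_max = √(g r) = √(9.81 × 332) = 57.07 m/s.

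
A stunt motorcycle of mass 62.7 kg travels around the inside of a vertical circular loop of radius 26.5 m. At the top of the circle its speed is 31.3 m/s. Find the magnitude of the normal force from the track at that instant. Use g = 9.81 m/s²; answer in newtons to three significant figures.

1700 N

At the top, both N and the weight mg point inward (toward the centre), so N + mg = mv²/r.
N = m(v²/r − g) = 62.7 × ((31.3)²/26.5 − 9.81) = 62.7 × (36.97 − 9.81) = 62.7 × 27.16 = 1703 N.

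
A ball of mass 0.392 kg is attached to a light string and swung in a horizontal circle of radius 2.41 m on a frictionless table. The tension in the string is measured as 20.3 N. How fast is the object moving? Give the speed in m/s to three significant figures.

11.2 m/s

T = m v²/r ⇒ v = √(T r / m) = √(20.3 × 2.41 / 0.392) = √124.8 = 11.17 m/s.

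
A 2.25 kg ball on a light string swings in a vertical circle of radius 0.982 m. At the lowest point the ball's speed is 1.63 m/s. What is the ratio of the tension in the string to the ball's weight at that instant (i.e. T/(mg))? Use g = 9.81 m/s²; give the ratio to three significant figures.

At the bottom, T − mg = mv²/r, so T = m(v²/r + g) and T/(mg) = v²/(rg) + 1 = (1.63)²/(0.982 × 9.81) + 1 = 0.2758 + 1 = 1.276.

1.28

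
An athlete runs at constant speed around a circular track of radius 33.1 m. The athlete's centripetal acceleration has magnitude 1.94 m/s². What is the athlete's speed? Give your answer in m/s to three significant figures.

a_c = v²/r ⇒ v = √(a_c · r) = √(1.94 × 33.1) = √64.21 = 8.013 m/s.

8.01 m/s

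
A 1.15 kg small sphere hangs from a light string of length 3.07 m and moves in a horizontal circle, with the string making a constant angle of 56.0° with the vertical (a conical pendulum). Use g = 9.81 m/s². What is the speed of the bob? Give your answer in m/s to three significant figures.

6.08 m/s

The radius of the circle is r = L sinθ = 3.07 × sin 56.0° = 2.545 m.
Horizontally T sinθ = mv²/r and vertically T cosθ = mg, so tanθ = v²/(rg).
v = √(r g tanθ) = √(2.545 × 9.81 × 1.483) = √37.02 = 6.084 m/s.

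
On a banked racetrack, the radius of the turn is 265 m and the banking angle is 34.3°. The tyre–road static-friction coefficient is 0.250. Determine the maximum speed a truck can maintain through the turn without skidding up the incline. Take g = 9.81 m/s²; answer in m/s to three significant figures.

54.1 m/s

At the maximum speed, friction acts down the slope at its limiting value f = μN. Radially (horizontal, toward centre): N sinθ + μN cosθ = mv²/r. Vertically: N cosθ − μN sinθ = mg.
Dividing: v² = r g (sinθ + μcosθ)/(cosθ − μsinθ).
sinθ + μcosθ = 0.5635 + 0.250×0.8261 = 0.7701; cosθ − μsinθ = 0.8261 − 0.250×0.5635 = 0.6852.
v² = 265 × 9.81 × 0.7701/0.6852 = 2922 m²/s², so v = 54.05 m/s.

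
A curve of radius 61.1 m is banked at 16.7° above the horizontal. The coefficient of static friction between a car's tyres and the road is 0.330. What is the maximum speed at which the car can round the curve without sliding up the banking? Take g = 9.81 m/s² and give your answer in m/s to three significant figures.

At the maximum speed, friction acts down the slope at its limiting value f = μN. Radially (horizontal, toward centre): N sinθ + μN cosθ = mv²/r. Vertically: N cosθ − μN sinθ = mg.
Dividing: v² = r g (sinθ + μcosθ)/(cosθ − μsinθ).
sinθ + μcosθ = 0.2874 + 0.330×0.9578 = 0.6034; cosθ − μsinθ = 0.9578 − 0.330×0.2874 = 0.8630.
v² = 61.1 × 9.81 × 0.6034/0.8630 = 419.1 m²/s², so v = 20.47 m/s.

20.5 m/s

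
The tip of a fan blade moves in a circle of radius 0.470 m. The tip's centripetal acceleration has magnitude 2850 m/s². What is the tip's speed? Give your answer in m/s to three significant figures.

36.6 m/s

a_c = v²/r ⇒ v = √(a_c · r) = √(2850 × 0.470) = √1340 = 36.60 m/s.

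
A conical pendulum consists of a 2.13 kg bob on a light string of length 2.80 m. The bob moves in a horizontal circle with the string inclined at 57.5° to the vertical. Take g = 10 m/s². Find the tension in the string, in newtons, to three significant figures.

Vertically the bob has no acceleration, so T cosθ = mg.
T = mg/cosθ = 2.13 × 10.0 / cos 57.5° = 21.30/0.5373 = 39.64 N.

39.6 N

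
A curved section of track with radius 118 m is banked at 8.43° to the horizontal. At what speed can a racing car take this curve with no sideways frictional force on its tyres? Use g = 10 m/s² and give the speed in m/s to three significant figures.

On a frictionless banked curve, N sinθ = mv²/r and N cosθ = mg, so tanθ = v²/(rg).
v = √(r g tanθ) = √(118 × 10.0 × tan 8.43°) = √(118 × 10.0 × 0.1482) = √174.9 = 13.22 m/s.

13.2 m/s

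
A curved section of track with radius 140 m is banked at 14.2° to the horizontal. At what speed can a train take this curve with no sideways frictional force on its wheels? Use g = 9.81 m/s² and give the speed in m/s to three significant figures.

18.6 m/s

On a frictionless banked curve, N sinθ = mv²/r and N cosθ = mg, so tanθ = v²/(rg).
v = √(r g tanθ) = √(140 × 9.81 × tan 14.2°) = √(140 × 9.81 × 0.2530) = √347.5 = 18.64 m/s.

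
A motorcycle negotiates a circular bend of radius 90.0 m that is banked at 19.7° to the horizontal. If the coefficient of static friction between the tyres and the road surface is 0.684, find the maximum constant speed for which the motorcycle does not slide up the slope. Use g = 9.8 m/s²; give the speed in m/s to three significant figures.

34.9 m/s

At the maximum speed, friction acts down the slope at its limiting value f = μN. Radially (horizontal, toward centre): N sinθ + μN cosθ = mv²/r. Vertically: N cosθ − μN sinθ = mg.
Dividing: v² = r g (sinθ + μcosθ)/(cosθ − μsinθ).
sinθ + μcosθ = 0.3371 + 0.684×0.9415 = 0.9811; cosθ − μsinθ = 0.9415 − 0.684×0.3371 = 0.7109.
v² = 90.0 × 9.8 × 0.9811/0.7109 = 1217 m²/s², so v = 34.89 m/s.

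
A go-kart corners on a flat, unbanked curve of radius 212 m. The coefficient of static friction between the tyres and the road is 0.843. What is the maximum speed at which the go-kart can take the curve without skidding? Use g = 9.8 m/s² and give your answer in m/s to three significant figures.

41.8 m/s

Friction provides the centripetal force on a flat curve. At maximum speed it is at its limiting value: μ_s m g = m v²/r.
Mass cancels: v_max = √(μ_s g r) = √(0.843 × 9.8 × 212) = √1751 = 41.85 m/s.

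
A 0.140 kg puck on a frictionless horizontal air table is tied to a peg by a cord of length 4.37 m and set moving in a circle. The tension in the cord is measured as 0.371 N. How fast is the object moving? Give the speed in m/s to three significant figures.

3.40 m/s

T = m v²/r ⇒ v = √(T r / m) = √(0.371 × 4.37 / 0.140) = √11.58 = 3.403 m/s.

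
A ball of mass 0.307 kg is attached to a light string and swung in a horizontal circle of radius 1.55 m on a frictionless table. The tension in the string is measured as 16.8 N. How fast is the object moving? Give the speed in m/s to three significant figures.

T = m v²/r ⇒ v = √(T r / m) = √(16.8 × 1.55 / 0.307) = √84.82 = 9.210 m/s.

9.21 m/s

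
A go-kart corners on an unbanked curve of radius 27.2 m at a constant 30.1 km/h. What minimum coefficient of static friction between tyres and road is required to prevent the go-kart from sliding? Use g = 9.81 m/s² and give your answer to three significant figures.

0.262

v = 30.1/3.6 = 8.361 m/s.
Friction provides the centripetal force: μ_s m g = m v²/r, so μ_s = v²/(g r) = (8.361)²/(9.81 × 27.2) = 69.91/266.8 = 0.2620.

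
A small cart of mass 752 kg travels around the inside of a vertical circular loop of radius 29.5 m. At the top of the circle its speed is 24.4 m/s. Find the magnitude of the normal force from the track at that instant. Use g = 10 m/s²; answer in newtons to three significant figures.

At the top, both N and the weight mg point inward (toward the centre), so N + mg = mv²/r.
N = m(v²/r − g) = 752 × ((24.4)²/29.5 − 10.0) = 752 × (20.18 − 10.0) = 752 × 10.18 = 7657 N.

7660 N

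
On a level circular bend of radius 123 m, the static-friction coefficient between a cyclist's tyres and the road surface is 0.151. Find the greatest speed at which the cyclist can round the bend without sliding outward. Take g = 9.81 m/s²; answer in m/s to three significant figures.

13.5 m/s

On a flat curve, static friction is the only horizontal force, so it must supply the full centripetal force: μ_s m g = m v²/r.
Mass cancels: v_max = √(μ_s g r) = √(0.151 × 9.81 × 123) = √182.2 = 13.50 m/s.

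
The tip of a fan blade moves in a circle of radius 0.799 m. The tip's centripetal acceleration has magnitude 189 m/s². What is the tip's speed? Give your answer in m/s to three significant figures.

12.3 m/s

a_c = v²/r ⇒ v = √(a_c · r) = √(189 × 0.799) = √151.0 = 12.29 m/s.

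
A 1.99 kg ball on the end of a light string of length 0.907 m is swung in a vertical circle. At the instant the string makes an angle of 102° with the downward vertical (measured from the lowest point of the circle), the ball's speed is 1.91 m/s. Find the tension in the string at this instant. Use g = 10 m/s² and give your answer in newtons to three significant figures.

3.87 N

Take the radial direction toward the centre of the circle as positive. The component of the weight along the string toward the centre is −mg cos φ (φ measured from the bottom), so Newton's second law along the string gives T − mg cos φ = m v²/r.
cos 102° = -0.2079, so T = m(v²/r + g cos φ) = 1.99 × ((1.91)²/0.907 + 10.0 × -0.2079) = 1.99 × (4.022 + (-2.079)) = 1.99 × 1.943 = 3.867 N.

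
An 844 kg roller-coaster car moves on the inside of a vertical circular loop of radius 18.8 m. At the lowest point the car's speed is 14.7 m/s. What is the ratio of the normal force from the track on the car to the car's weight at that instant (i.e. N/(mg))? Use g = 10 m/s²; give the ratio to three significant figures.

At the bottom, N − mg = mv²/r, so N = m(v²/r + g) and N/(mg) = v²/(rg) + 1 = (14.7)²/(18.8 × 10.0) + 1 = 1.149 + 1 = 2.149.

2.15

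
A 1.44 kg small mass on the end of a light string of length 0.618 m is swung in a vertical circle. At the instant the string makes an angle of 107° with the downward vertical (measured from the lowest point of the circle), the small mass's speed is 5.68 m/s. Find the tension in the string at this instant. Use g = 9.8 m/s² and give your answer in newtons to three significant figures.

Take the radial direction toward the centre of the circle as positive. The component of the weight along the string toward the centre is −mg cos φ (φ measured from the bottom), so Newton's second law along the string gives T − mg cos φ = m v²/r.
cos 107° = -0.2924, so T = m(v²/r + g cos φ) = 1.44 × ((5.68)²/0.618 + 9.8 × -0.2924) = 1.44 × (52.20 + (-2.865)) = 1.44 × 49.34 = 71.05 N.

71.0 N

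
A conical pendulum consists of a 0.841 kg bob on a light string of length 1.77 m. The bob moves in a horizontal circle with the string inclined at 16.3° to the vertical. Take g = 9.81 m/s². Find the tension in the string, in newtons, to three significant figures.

Vertically the bob has no acceleration, so T cosθ = mg.
T = mg/cosθ = 0.841 × 9.81 / cos 16.3° = 8.250/0.9598 = 8.596 N.

8.60 N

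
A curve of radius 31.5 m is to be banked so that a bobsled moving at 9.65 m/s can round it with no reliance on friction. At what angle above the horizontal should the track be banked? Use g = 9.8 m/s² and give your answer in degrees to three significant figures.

For a frictionless banked turn: horizontally N sinθ = mv²/r and vertically N cosθ = mg.
Dividing: tanθ = v²/(r g) = (9.65)²/(31.5 × 9.8) = 93.12/308.7 = 0.3017.
θ = arctan(0.3017) = 16.79°.

16.8°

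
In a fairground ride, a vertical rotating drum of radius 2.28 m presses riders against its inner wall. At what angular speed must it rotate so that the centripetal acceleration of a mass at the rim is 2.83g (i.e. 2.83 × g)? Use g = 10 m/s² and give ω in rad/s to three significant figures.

Centripetal acceleration a_c = ω²r. Setting ω²r = 2.83g:
ω = √(2.83g / r) = √(2.83 × 10.0 / 2.28) = √12.41 = 3.523 rad/s.

3.52 rad/s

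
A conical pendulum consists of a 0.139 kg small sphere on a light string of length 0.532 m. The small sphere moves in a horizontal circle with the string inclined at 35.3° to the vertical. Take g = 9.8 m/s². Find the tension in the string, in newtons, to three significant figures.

1.67 N

Vertically the bob has no acceleration, so T cosθ = mg.
T = mg/cosθ = 0.139 × 9.8 / cos 35.3° = 1.362/0.8161 = 1.669 N.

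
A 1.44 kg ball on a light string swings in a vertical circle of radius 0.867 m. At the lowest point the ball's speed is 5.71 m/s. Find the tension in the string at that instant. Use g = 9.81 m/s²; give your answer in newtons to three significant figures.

At the lowest point, T points up (toward the centre) and the weight mg points down (away from the centre), so the net inward force is T − mg = mv²/r.
T = m(v²/r + g) = 1.44 × ((5.71)²/0.867 + 9.81) = 1.44 × (37.61 + 9.81) = 1.44 × 47.42 = 68.28 N.

68.3 N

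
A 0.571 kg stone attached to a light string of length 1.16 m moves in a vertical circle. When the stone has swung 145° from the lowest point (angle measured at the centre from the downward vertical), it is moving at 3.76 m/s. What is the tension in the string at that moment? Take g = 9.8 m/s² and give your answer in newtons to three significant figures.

Take the radial direction toward the centre of the circle as positive. The component of the weight along the string toward the centre is −mg cos φ (φ measured from the bottom), so Newton's second law along the string gives T − mg cos φ = m v²/r.
cos 145° = -0.8192, so T = m(v²/r + g cos φ) = 0.571 × ((3.76)²/1.16 + 9.8 × -0.8192) = 0.571 × (12.19 + (-8.028)) = 0.571 × 4.160 = 2.375 N.

2.38 N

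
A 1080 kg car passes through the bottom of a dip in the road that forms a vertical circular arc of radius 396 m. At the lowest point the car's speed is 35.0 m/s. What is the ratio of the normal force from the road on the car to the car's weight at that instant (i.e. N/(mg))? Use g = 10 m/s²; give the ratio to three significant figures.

At the bottom, N − mg = mv²/r, so N = m(v²/r + g) and N/(mg) = v²/(rg) + 1 = (35.0)²/(396 × 10.0) + 1 = 0.3093 + 1 = 1.309.

1.31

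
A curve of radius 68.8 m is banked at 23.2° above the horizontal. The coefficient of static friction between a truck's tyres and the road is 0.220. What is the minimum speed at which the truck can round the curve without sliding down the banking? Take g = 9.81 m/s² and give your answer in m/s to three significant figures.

At the minimum speed, friction acts up the slope at its limiting value f = μN. Radially (horizontal, toward centre): N sinθ − μN cosθ = mv²/r. Vertically: N cosθ + μN sinθ = mg.
Dividing: v² = r g (sinθ − μcosθ)/(cosθ + μsinθ).
sinθ − μcosθ = 0.3939 − 0.220×0.9191 = 0.1917; cosθ + μsinθ = 0.9191 + 0.220×0.3939 = 1.006.
v² = 68.8 × 9.81 × 0.1917/1.006 = 128.7 m²/s², so v = 11.34 m/s.

11.3 m/s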